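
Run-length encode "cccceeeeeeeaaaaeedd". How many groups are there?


Input: cccceeeeeeeaaaaeedd
Scanning for consecutive runs:
  Group 1: 'c' x 4 (positions 0-3)
  Group 2: 'e' x 7 (positions 4-10)
  Group 3: 'a' x 4 (positions 11-14)
  Group 4: 'e' x 2 (positions 15-16)
  Group 5: 'd' x 2 (positions 17-18)
Total groups: 5

5


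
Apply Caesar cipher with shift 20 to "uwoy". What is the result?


Caesar cipher: shift "uwoy" by 20
  'u' (pos 20) + 20 = pos 14 = 'o'
  'w' (pos 22) + 20 = pos 16 = 'q'
  'o' (pos 14) + 20 = pos 8 = 'i'
  'y' (pos 24) + 20 = pos 18 = 's'
Result: oqis

oqis


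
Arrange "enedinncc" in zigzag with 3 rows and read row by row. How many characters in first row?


Zigzag "enedinncc" into 3 rows:
Placing characters:
  'e' => row 0
  'n' => row 1
  'e' => row 2
  'd' => row 1
  'i' => row 0
  'n' => row 1
  'n' => row 2
  'c' => row 1
  'c' => row 0
Rows:
  Row 0: "eic"
  Row 1: "ndnc"
  Row 2: "en"
First row length: 3

3


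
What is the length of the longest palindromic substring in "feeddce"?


Input: "feeddce"
Checking substrings for palindromes:
  [1:3] "ee" (len 2) => palindrome
  [3:5] "dd" (len 2) => palindrome
Longest palindromic substring: "ee" with length 2

2


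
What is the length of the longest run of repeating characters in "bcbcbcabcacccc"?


Input: "bcbcbcabcacccc"
Scanning for longest run:
  Position 1 ('c'): new char, reset run to 1
  Position 2 ('b'): new char, reset run to 1
  Position 3 ('c'): new char, reset run to 1
  Position 4 ('b'): new char, reset run to 1
  Position 5 ('c'): new char, reset run to 1
  Position 6 ('a'): new char, reset run to 1
  Position 7 ('b'): new char, reset run to 1
  Position 8 ('c'): new char, reset run to 1
  Position 9 ('a'): new char, reset run to 1
  Position 10 ('c'): new char, reset run to 1
  Position 11 ('c'): continues run of 'c', length=2
  Position 12 ('c'): continues run of 'c', length=3
  Position 13 ('c'): continues run of 'c', length=4
Longest run: 'c' with length 4

4


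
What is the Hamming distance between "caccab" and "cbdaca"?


Comparing "caccab" and "cbdaca" position by position:
  Position 0: 'c' vs 'c' => same
  Position 1: 'a' vs 'b' => differ
  Position 2: 'c' vs 'd' => differ
  Position 3: 'c' vs 'a' => differ
  Position 4: 'a' vs 'c' => differ
  Position 5: 'b' vs 'a' => differ
Total differences (Hamming distance): 5

5


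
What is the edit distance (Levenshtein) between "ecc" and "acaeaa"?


Computing edit distance: "ecc" -> "acaeaa"
DP table:
           a    c    a    e    a    a
      0    1    2    3    4    5    6
  e   1    1    2    3    3    4    5
  c   2    2    1    2    3    4    5
  c   3    3    2    2    3    4    5
Edit distance = dp[3][6] = 5

5


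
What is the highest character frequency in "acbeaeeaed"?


Input: acbeaeeaed
Character counts:
  'a': 3
  'b': 1
  'c': 1
  'd': 1
  'e': 4
Maximum frequency: 4

4


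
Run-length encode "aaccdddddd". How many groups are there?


Input: aaccdddddd
Scanning for consecutive runs:
  Group 1: 'a' x 2 (positions 0-1)
  Group 2: 'c' x 2 (positions 2-3)
  Group 3: 'd' x 6 (positions 4-9)
Total groups: 3

3


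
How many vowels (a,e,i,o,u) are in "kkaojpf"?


Input: kkaojpf
Checking each character:
  'k' at position 0: consonant
  'k' at position 1: consonant
  'a' at position 2: vowel (running total: 1)
  'o' at position 3: vowel (running total: 2)
  'j' at position 4: consonant
  'p' at position 5: consonant
  'f' at position 6: consonant
Total vowels: 2

2


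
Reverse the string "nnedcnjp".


Input: nnedcnjp
Reading characters right to left:
  Position 7: 'p'
  Position 6: 'j'
  Position 5: 'n'
  Position 4: 'c'
  Position 3: 'd'
  Position 2: 'e'
  Position 1: 'n'
  Position 0: 'n'
Reversed: pjncdenn

pjncdenn


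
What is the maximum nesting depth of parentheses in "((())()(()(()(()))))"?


Input: "((())()(()(()(()))))"
Tracking depth:
  Position 0 '(': depth becomes 1
  Position 1 '(': depth becomes 2
  Position 2 '(': depth becomes 3
  Position 3 ')': depth becomes 2
  Position 4 ')': depth becomes 1
  Position 5 '(': depth becomes 2
  Position 6 ')': depth becomes 1
  Position 7 '(': depth becomes 2
  Position 8 '(': depth becomes 3
  Position 9 ')': depth becomes 2
  Position 10 '(': depth becomes 3
  Position 11 '(': depth becomes 4
  Position 12 ')': depth becomes 3
  Position 13 '(': depth becomes 4
  Position 14 '(': depth becomes 5
  Position 15 ')': depth becomes 4
  Position 16 ')': depth becomes 3
  Position 17 ')': depth becomes 2
  Position 18 ')': depth becomes 1
  Position 19 ')': depth becomes 0
Maximum depth reached: 5

5


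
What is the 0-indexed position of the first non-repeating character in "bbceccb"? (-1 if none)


Input: bbceccb
Character frequencies:
  'b': 3
  'c': 3
  'e': 1
Scanning left to right for freq == 1:
  Position 0 ('b'): freq=3, skip
  Position 1 ('b'): freq=3, skip
  Position 2 ('c'): freq=3, skip
  Position 3 ('e'): unique! => answer = 3

3


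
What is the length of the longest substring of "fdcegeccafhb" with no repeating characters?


Input: "fdcegeccafhb"
Sliding window (track last position of each char):
  Position 0 ('f'): window [0,0] length 1 -- new best
  Position 1 ('d'): window [0,1] length 2 -- new best
  Position 2 ('c'): window [0,2] length 3 -- new best
  Position 3 ('e'): window [0,3] length 4 -- new best
  Position 4 ('g'): window [0,4] length 5 -- new best
  Position 5 ('e'): repeat (last at 3), move window start to 4
  Position 5 ('e'): window [4,5] length 2
  Position 6 ('c'): window [4,6] length 3
  Position 7 ('c'): repeat (last at 6), move window start to 7
  Position 7 ('c'): window [7,7] length 1
  Position 8 ('a'): window [7,8] length 2
  Position 9 ('f'): window [7,9] length 3
  Position 10 ('h'): window [7,10] length 4
  Position 11 ('b'): window [7,11] length 5
Longest substring with no repeats: "fdceg" with length 5

5


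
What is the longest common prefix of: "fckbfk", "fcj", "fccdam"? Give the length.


Words: fckbfk, fcj, fccdam
  Position 0: all 'f' => match
  Position 1: all 'c' => match
  Position 2: ('k', 'j', 'c') => mismatch, stop
LCP = "fc" (length 2)

2


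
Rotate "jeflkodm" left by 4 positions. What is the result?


Input: "jeflkodm", rotate left by 4
First 4 characters: "jefl"
Remaining characters: "kodm"
Concatenate remaining + first: "kodm" + "jefl" = "kodmjefl"

kodmjefl


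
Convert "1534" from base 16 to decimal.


Input: "1534" in base 16
Positional expansion:
  Digit '1' (value 1) x 16^3 = 4096
  Digit '5' (value 5) x 16^2 = 1280
  Digit '3' (value 3) x 16^1 = 48
  Digit '4' (value 4) x 16^0 = 4
Sum = 5428

5428


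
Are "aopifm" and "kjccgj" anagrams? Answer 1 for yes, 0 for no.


Strings: "aopifm", "kjccgj"
Sorted first:  afimop
Sorted second: ccgjjk
Differ at position 0: 'a' vs 'c' => not anagrams

0


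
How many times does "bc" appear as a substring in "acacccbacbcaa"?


Searching for "bc" in "acacccbacbcaa"
Scanning each position:
  Position 0: "ac" => no
  Position 1: "ca" => no
  Position 2: "ac" => no
  Position 3: "cc" => no
  Position 4: "cc" => no
  Position 5: "cb" => no
  Position 6: "ba" => no
  Position 7: "ac" => no
  Position 8: "cb" => no
  Position 9: "bc" => MATCH
  Position 10: "ca" => no
  Position 11: "aa" => no
Total occurrences: 1

1


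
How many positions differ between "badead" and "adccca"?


Comparing "badead" and "adccca" position by position:
  Position 0: 'b' vs 'a' => DIFFER
  Position 1: 'a' vs 'd' => DIFFER
  Position 2: 'd' vs 'c' => DIFFER
  Position 3: 'e' vs 'c' => DIFFER
  Position 4: 'a' vs 'c' => DIFFER
  Position 5: 'd' vs 'a' => DIFFER
Positions that differ: 6

6


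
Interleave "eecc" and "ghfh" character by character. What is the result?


Interleaving "eecc" and "ghfh":
  Position 0: 'e' from first, 'g' from second => "eg"
  Position 1: 'e' from first, 'h' from second => "eh"
  Position 2: 'c' from first, 'f' from second => "cf"
  Position 3: 'c' from first, 'h' from second => "ch"
Result: egehcfch

egehcfch


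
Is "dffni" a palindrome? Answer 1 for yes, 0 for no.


Input: dffni
Reversed: inffd
  Compare pos 0 ('d') with pos 4 ('i'): MISMATCH
  Compare pos 1 ('f') with pos 3 ('n'): MISMATCH
Result: not a palindrome

0


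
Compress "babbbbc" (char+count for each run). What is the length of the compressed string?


Input: babbbbc
Runs:
  'b' x 1 => "b1"
  'a' x 1 => "a1"
  'b' x 4 => "b4"
  'c' x 1 => "c1"
Compressed: "b1a1b4c1"
Compressed length: 8

8


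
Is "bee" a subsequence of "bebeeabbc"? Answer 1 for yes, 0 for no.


Check if "bee" is a subsequence of "bebeeabbc"
Greedy scan:
  Position 0 ('b'): matches sub[0] = 'b'
  Position 1 ('e'): matches sub[1] = 'e'
  Position 2 ('b'): no match needed
  Position 3 ('e'): matches sub[2] = 'e'
  Position 4 ('e'): no match needed
  Position 5 ('a'): no match needed
  Position 6 ('b'): no match needed
  Position 7 ('b'): no match needed
  Position 8 ('c'): no match needed
All 3 characters matched => is a subsequence

1


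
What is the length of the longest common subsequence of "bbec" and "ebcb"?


LCS of "bbec" and "ebcb"
DP table:
           e    b    c    b
      0    0    0    0    0
  b   0    0    1    1    1
  b   0    0    1    1    2
  e   0    1    1    1    2
  c   0    1    1    2    2
LCS length = dp[4][4] = 2

2


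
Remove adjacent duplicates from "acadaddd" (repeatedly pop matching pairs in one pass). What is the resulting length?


Input: acadaddd
Stack-based adjacent duplicate removal:
  Read 'a': push. Stack: a
  Read 'c': push. Stack: ac
  Read 'a': push. Stack: aca
  Read 'd': push. Stack: acad
  Read 'a': push. Stack: acada
  Read 'd': push. Stack: acadad
  Read 'd': matches stack top 'd' => pop. Stack: acada
  Read 'd': push. Stack: acadad
Final stack: "acadad" (length 6)

6


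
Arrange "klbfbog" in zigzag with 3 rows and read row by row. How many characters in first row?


Zigzag "klbfbog" into 3 rows:
Placing characters:
  'k' => row 0
  'l' => row 1
  'b' => row 2
  'f' => row 1
  'b' => row 0
  'o' => row 1
  'g' => row 2
Rows:
  Row 0: "kb"
  Row 1: "lfo"
  Row 2: "bg"
First row length: 2

2


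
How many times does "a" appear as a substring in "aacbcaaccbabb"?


Searching for "a" in "aacbcaaccbabb"
Scanning each position:
  Position 0: "a" => MATCH
  Position 1: "a" => MATCH
  Position 2: "c" => no
  Position 3: "b" => no
  Position 4: "c" => no
  Position 5: "a" => MATCH
  Position 6: "a" => MATCH
  Position 7: "c" => no
  Position 8: "c" => no
  Position 9: "b" => no
  Position 10: "a" => MATCH
  Position 11: "b" => no
  Position 12: "b" => no
Total occurrences: 5

5


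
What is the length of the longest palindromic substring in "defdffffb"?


Input: "defdffffb"
Checking substrings for palindromes:
  [4:8] "ffff" (len 4) => palindrome
  [2:5] "fdf" (len 3) => palindrome
  [4:7] "fff" (len 3) => palindrome
  [5:8] "fff" (len 3) => palindrome
  [4:6] "ff" (len 2) => palindrome
  [5:7] "ff" (len 2) => palindrome
Longest palindromic substring: "ffff" with length 4

4


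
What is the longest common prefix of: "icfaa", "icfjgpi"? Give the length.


Words: icfaa, icfjgpi
  Position 0: all 'i' => match
  Position 1: all 'c' => match
  Position 2: all 'f' => match
  Position 3: ('a', 'j') => mismatch, stop
LCP = "icf" (length 3)

3


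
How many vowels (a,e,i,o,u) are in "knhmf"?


Input: knhmf
Checking each character:
  'k' at position 0: consonant
  'n' at position 1: consonant
  'h' at position 2: consonant
  'm' at position 3: consonant
  'f' at position 4: consonant
Total vowels: 0

0


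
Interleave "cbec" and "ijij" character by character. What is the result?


Interleaving "cbec" and "ijij":
  Position 0: 'c' from first, 'i' from second => "ci"
  Position 1: 'b' from first, 'j' from second => "bj"
  Position 2: 'e' from first, 'i' from second => "ei"
  Position 3: 'c' from first, 'j' from second => "cj"
Result: cibjeicj

cibjeicj


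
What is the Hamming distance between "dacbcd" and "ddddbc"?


Comparing "dacbcd" and "ddddbc" position by position:
  Position 0: 'd' vs 'd' => same
  Position 1: 'a' vs 'd' => differ
  Position 2: 'c' vs 'd' => differ
  Position 3: 'b' vs 'd' => differ
  Position 4: 'c' vs 'b' => differ
  Position 5: 'd' vs 'c' => differ
Total differences (Hamming distance): 5

5


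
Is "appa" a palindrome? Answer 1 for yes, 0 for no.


Input: appa
Reversed: appa
  Compare pos 0 ('a') with pos 3 ('a'): match
  Compare pos 1 ('p') with pos 2 ('p'): match
Result: palindrome

1


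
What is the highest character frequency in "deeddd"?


Input: deeddd
Character counts:
  'd': 4
  'e': 2
Maximum frequency: 4

4


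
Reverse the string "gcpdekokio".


Input: gcpdekokio
Reading characters right to left:
  Position 9: 'o'
  Position 8: 'i'
  Position 7: 'k'
  Position 6: 'o'
  Position 5: 'k'
  Position 4: 'e'
  Position 3: 'd'
  Position 2: 'p'
  Position 1: 'c'
  Position 0: 'g'
Reversed: oikokedpcg

oikokedpcg


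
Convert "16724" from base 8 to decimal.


Input: "16724" in base 8
Positional expansion:
  Digit '1' (value 1) x 8^4 = 4096
  Digit '6' (value 6) x 8^3 = 3072
  Digit '7' (value 7) x 8^2 = 448
  Digit '2' (value 2) x 8^1 = 16
  Digit '4' (value 4) x 8^0 = 4
Sum = 7636

7636


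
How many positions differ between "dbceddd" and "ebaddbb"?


Comparing "dbceddd" and "ebaddbb" position by position:
  Position 0: 'd' vs 'e' => DIFFER
  Position 1: 'b' vs 'b' => same
  Position 2: 'c' vs 'a' => DIFFER
  Position 3: 'e' vs 'd' => DIFFER
  Position 4: 'd' vs 'd' => same
  Position 5: 'd' vs 'b' => DIFFER
  Position 6: 'd' vs 'b' => DIFFER
Positions that differ: 5

5


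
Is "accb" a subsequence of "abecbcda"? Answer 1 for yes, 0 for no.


Check if "accb" is a subsequence of "abecbcda"
Greedy scan:
  Position 0 ('a'): matches sub[0] = 'a'
  Position 1 ('b'): no match needed
  Position 2 ('e'): no match needed
  Position 3 ('c'): matches sub[1] = 'c'
  Position 4 ('b'): no match needed
  Position 5 ('c'): matches sub[2] = 'c'
  Position 6 ('d'): no match needed
  Position 7 ('a'): no match needed
Only matched 3/4 characters => not a subsequence

0


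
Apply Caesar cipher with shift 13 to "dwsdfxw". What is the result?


Caesar cipher: shift "dwsdfxw" by 13
  'd' (pos 3) + 13 = pos 16 = 'q'
  'w' (pos 22) + 13 = pos 9 = 'j'
  's' (pos 18) + 13 = pos 5 = 'f'
  'd' (pos 3) + 13 = pos 16 = 'q'
  'f' (pos 5) + 13 = pos 18 = 's'
  'x' (pos 23) + 13 = pos 10 = 'k'
  'w' (pos 22) + 13 = pos 9 = 'j'
Result: qjfqskj

qjfqskj


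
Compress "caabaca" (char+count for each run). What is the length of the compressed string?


Input: caabaca
Runs:
  'c' x 1 => "c1"
  'a' x 2 => "a2"
  'b' x 1 => "b1"
  'a' x 1 => "a1"
  'c' x 1 => "c1"
  'a' x 1 => "a1"
Compressed: "c1a2b1a1c1a1"
Compressed length: 12

12


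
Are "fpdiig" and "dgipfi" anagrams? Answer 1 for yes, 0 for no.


Strings: "fpdiig", "dgipfi"
Sorted first:  dfgiip
Sorted second: dfgiip
Sorted forms match => anagrams

1


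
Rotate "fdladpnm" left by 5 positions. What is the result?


Input: "fdladpnm", rotate left by 5
First 5 characters: "fdlad"
Remaining characters: "pnm"
Concatenate remaining + first: "pnm" + "fdlad" = "pnmfdlad"

pnmfdlad


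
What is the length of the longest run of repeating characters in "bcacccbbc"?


Input: "bcacccbbc"
Scanning for longest run:
  Position 1 ('c'): new char, reset run to 1
  Position 2 ('a'): new char, reset run to 1
  Position 3 ('c'): new char, reset run to 1
  Position 4 ('c'): continues run of 'c', length=2
  Position 5 ('c'): continues run of 'c', length=3
  Position 6 ('b'): new char, reset run to 1
  Position 7 ('b'): continues run of 'b', length=2
  Position 8 ('c'): new char, reset run to 1
Longest run: 'c' with length 3

3


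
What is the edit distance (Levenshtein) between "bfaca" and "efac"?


Computing edit distance: "bfaca" -> "efac"
DP table:
           e    f    a    c
      0    1    2    3    4
  b   1    1    2    3    4
  f   2    2    1    2    3
  a   3    3    2    1    2
  c   4    4    3    2    1
  a   5    5    4    3    2
Edit distance = dp[5][4] = 2

2


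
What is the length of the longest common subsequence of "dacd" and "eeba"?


LCS of "dacd" and "eeba"
DP table:
           e    e    b    a
      0    0    0    0    0
  d   0    0    0    0    0
  a   0    0    0    0    1
  c   0    0    0    0    1
  d   0    0    0    0    1
LCS length = dp[4][4] = 1

1


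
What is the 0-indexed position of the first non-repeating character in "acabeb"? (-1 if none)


Input: acabeb
Character frequencies:
  'a': 2
  'b': 2
  'c': 1
  'e': 1
Scanning left to right for freq == 1:
  Position 0 ('a'): freq=2, skip
  Position 1 ('c'): unique! => answer = 1

1


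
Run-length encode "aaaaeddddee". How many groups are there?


Input: aaaaeddddee
Scanning for consecutive runs:
  Group 1: 'a' x 4 (positions 0-3)
  Group 2: 'e' x 1 (positions 4-4)
  Group 3: 'd' x 4 (positions 5-8)
  Group 4: 'e' x 2 (positions 9-10)
Total groups: 4

4


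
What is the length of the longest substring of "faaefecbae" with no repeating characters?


Input: "faaefecbae"
Sliding window (track last position of each char):
  Position 0 ('f'): window [0,0] length 1 -- new best
  Position 1 ('a'): window [0,1] length 2 -- new best
  Position 2 ('a'): repeat (last at 1), move window start to 2
  Position 2 ('a'): window [2,2] length 1
  Position 3 ('e'): window [2,3] length 2
  Position 4 ('f'): window [2,4] length 3 -- new best
  Position 5 ('e'): repeat (last at 3), move window start to 4
  Position 5 ('e'): window [4,5] length 2
  Position 6 ('c'): window [4,6] length 3
  Position 7 ('b'): window [4,7] length 4 -- new best
  Position 8 ('a'): window [4,8] length 5 -- new best
  Position 9 ('e'): repeat (last at 5), move window start to 6
  Position 9 ('e'): window [6,9] length 4
Longest substring with no repeats: "fecba" with length 5

5


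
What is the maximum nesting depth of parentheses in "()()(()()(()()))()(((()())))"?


Input: "()()(()()(()()))()(((()())))"
Tracking depth:
  Position 0 '(': depth becomes 1
  Position 1 ')': depth becomes 0
  Position 2 '(': depth becomes 1
  Position 3 ')': depth becomes 0
  Position 4 '(': depth becomes 1
  Position 5 '(': depth becomes 2
  Position 6 ')': depth becomes 1
  Position 7 '(': depth becomes 2
  Position 8 ')': depth becomes 1
  Position 9 '(': depth becomes 2
  Position 10 '(': depth becomes 3
  Position 11 ')': depth becomes 2
  Position 12 '(': depth becomes 3
  Position 13 ')': depth becomes 2
  Position 14 ')': depth becomes 1
  Position 15 ')': depth becomes 0
  Position 16 '(': depth becomes 1
  Position 17 ')': depth becomes 0
  Position 18 '(': depth becomes 1
  Position 19 '(': depth becomes 2
  Position 20 '(': depth becomes 3
  Position 21 '(': depth becomes 4
  Position 22 ')': depth becomes 3
  Position 23 '(': depth becomes 4
  Position 24 ')': depth becomes 3
  Position 25 ')': depth becomes 2
  Position 26 ')': depth becomes 1
  Position 27 ')': depth becomes 0
Maximum depth reached: 4

4


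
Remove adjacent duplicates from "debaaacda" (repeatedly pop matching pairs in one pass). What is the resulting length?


Input: debaaacda
Stack-based adjacent duplicate removal:
  Read 'd': push. Stack: d
  Read 'e': push. Stack: de
  Read 'b': push. Stack: deb
  Read 'a': push. Stack: deba
  Read 'a': matches stack top 'a' => pop. Stack: deb
  Read 'a': push. Stack: deba
  Read 'c': push. Stack: debac
  Read 'd': push. Stack: debacd
  Read 'a': push. Stack: debacda
Final stack: "debacda" (length 7)

7


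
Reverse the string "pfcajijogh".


Input: pfcajijogh
Reading characters right to left:
  Position 9: 'h'
  Position 8: 'g'
  Position 7: 'o'
  Position 6: 'j'
  Position 5: 'i'
  Position 4: 'j'
  Position 3: 'a'
  Position 2: 'c'
  Position 1: 'f'
  Position 0: 'p'
Reversed: hgojijacfp

hgojijacfp


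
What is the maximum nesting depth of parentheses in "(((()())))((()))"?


Input: "(((()())))((()))"
Tracking depth:
  Position 0 '(': depth becomes 1
  Position 1 '(': depth becomes 2
  Position 2 '(': depth becomes 3
  Position 3 '(': depth becomes 4
  Position 4 ')': depth becomes 3
  Position 5 '(': depth becomes 4
  Position 6 ')': depth becomes 3
  Position 7 ')': depth becomes 2
  Position 8 ')': depth becomes 1
  Position 9 ')': depth becomes 0
  Position 10 '(': depth becomes 1
  Position 11 '(': depth becomes 2
  Position 12 '(': depth becomes 3
  Position 13 ')': depth becomes 2
  Position 14 ')': depth becomes 1
  Position 15 ')': depth becomes 0
Maximum depth reached: 4

4


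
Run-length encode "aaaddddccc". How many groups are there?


Input: aaaddddccc
Scanning for consecutive runs:
  Group 1: 'a' x 3 (positions 0-2)
  Group 2: 'd' x 4 (positions 3-6)
  Group 3: 'c' x 3 (positions 7-9)
Total groups: 3

3


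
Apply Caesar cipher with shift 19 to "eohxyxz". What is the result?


Caesar cipher: shift "eohxyxz" by 19
  'e' (pos 4) + 19 = pos 23 = 'x'
  'o' (pos 14) + 19 = pos 7 = 'h'
  'h' (pos 7) + 19 = pos 0 = 'a'
  'x' (pos 23) + 19 = pos 16 = 'q'
  'y' (pos 24) + 19 = pos 17 = 'r'
  'x' (pos 23) + 19 = pos 16 = 'q'
  'z' (pos 25) + 19 = pos 18 = 's'
Result: xhaqrqs

xhaqrqs


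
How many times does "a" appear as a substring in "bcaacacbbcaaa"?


Searching for "a" in "bcaacacbbcaaa"
Scanning each position:
  Position 0: "b" => no
  Position 1: "c" => no
  Position 2: "a" => MATCH
  Position 3: "a" => MATCH
  Position 4: "c" => no
  Position 5: "a" => MATCH
  Position 6: "c" => no
  Position 7: "b" => no
  Position 8: "b" => no
  Position 9: "c" => no
  Position 10: "a" => MATCH
  Position 11: "a" => MATCH
  Position 12: "a" => MATCH
Total occurrences: 6

6


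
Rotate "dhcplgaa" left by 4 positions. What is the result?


Input: "dhcplgaa", rotate left by 4
First 4 characters: "dhcp"
Remaining characters: "lgaa"
Concatenate remaining + first: "lgaa" + "dhcp" = "lgaadhcp"

lgaadhcp


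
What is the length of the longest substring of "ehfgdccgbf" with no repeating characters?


Input: "ehfgdccgbf"
Sliding window (track last position of each char):
  Position 0 ('e'): window [0,0] length 1 -- new best
  Position 1 ('h'): window [0,1] length 2 -- new best
  Position 2 ('f'): window [0,2] length 3 -- new best
  Position 3 ('g'): window [0,3] length 4 -- new best
  Position 4 ('d'): window [0,4] length 5 -- new best
  Position 5 ('c'): window [0,5] length 6 -- new best
  Position 6 ('c'): repeat (last at 5), move window start to 6
  Position 6 ('c'): window [6,6] length 1
  Position 7 ('g'): window [6,7] length 2
  Position 8 ('b'): window [6,8] length 3
  Position 9 ('f'): window [6,9] length 4
Longest substring with no repeats: "ehfgdc" with length 6

6


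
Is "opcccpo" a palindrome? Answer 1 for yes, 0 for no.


Input: opcccpo
Reversed: opcccpo
  Compare pos 0 ('o') with pos 6 ('o'): match
  Compare pos 1 ('p') with pos 5 ('p'): match
  Compare pos 2 ('c') with pos 4 ('c'): match
Result: palindrome

1


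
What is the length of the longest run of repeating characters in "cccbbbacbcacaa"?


Input: "cccbbbacbcacaa"
Scanning for longest run:
  Position 1 ('c'): continues run of 'c', length=2
  Position 2 ('c'): continues run of 'c', length=3
  Position 3 ('b'): new char, reset run to 1
  Position 4 ('b'): continues run of 'b', length=2
  Position 5 ('b'): continues run of 'b', length=3
  Position 6 ('a'): new char, reset run to 1
  Position 7 ('c'): new char, reset run to 1
  Position 8 ('b'): new char, reset run to 1
  Position 9 ('c'): new char, reset run to 1
  Position 10 ('a'): new char, reset run to 1
  Position 11 ('c'): new char, reset run to 1
  Position 12 ('a'): new char, reset run to 1
  Position 13 ('a'): continues run of 'a', length=2
Longest run: 'c' with length 3

3


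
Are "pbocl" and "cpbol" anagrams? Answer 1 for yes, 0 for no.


Strings: "pbocl", "cpbol"
Sorted first:  bclop
Sorted second: bclop
Sorted forms match => anagrams

1


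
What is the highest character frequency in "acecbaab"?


Input: acecbaab
Character counts:
  'a': 3
  'b': 2
  'c': 2
  'e': 1
Maximum frequency: 3

3


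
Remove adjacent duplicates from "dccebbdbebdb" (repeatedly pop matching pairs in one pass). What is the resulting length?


Input: dccebbdbebdb
Stack-based adjacent duplicate removal:
  Read 'd': push. Stack: d
  Read 'c': push. Stack: dc
  Read 'c': matches stack top 'c' => pop. Stack: d
  Read 'e': push. Stack: de
  Read 'b': push. Stack: deb
  Read 'b': matches stack top 'b' => pop. Stack: de
  Read 'd': push. Stack: ded
  Read 'b': push. Stack: dedb
  Read 'e': push. Stack: dedbe
  Read 'b': push. Stack: dedbeb
  Read 'd': push. Stack: dedbebd
  Read 'b': push. Stack: dedbebdb
Final stack: "dedbebdb" (length 8)

8


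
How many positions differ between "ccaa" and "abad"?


Comparing "ccaa" and "abad" position by position:
  Position 0: 'c' vs 'a' => DIFFER
  Position 1: 'c' vs 'b' => DIFFER
  Position 2: 'a' vs 'a' => same
  Position 3: 'a' vs 'd' => DIFFER
Positions that differ: 3

3


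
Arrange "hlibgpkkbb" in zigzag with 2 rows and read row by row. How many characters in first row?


Zigzag "hlibgpkkbb" into 2 rows:
Placing characters:
  'h' => row 0
  'l' => row 1
  'i' => row 0
  'b' => row 1
  'g' => row 0
  'p' => row 1
  'k' => row 0
  'k' => row 1
  'b' => row 0
  'b' => row 1
Rows:
  Row 0: "higkb"
  Row 1: "lbpkb"
First row length: 5

5


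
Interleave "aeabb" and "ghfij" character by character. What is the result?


Interleaving "aeabb" and "ghfij":
  Position 0: 'a' from first, 'g' from second => "ag"
  Position 1: 'e' from first, 'h' from second => "eh"
  Position 2: 'a' from first, 'f' from second => "af"
  Position 3: 'b' from first, 'i' from second => "bi"
  Position 4: 'b' from first, 'j' from second => "bj"
Result: agehafbibj

agehafbibj


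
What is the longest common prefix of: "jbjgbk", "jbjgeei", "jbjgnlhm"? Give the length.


Words: jbjgbk, jbjgeei, jbjgnlhm
  Position 0: all 'j' => match
  Position 1: all 'b' => match
  Position 2: all 'j' => match
  Position 3: all 'g' => match
  Position 4: ('b', 'e', 'n') => mismatch, stop
LCP = "jbjg" (length 4)

4


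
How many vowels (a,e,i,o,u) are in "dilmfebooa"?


Input: dilmfebooa
Checking each character:
  'd' at position 0: consonant
  'i' at position 1: vowel (running total: 1)
  'l' at position 2: consonant
  'm' at position 3: consonant
  'f' at position 4: consonant
  'e' at position 5: vowel (running total: 2)
  'b' at position 6: consonant
  'o' at position 7: vowel (running total: 3)
  'o' at position 8: vowel (running total: 4)
  'a' at position 9: vowel (running total: 5)
Total vowels: 5

5


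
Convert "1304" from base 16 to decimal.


Input: "1304" in base 16
Positional expansion:
  Digit '1' (value 1) x 16^3 = 4096
  Digit '3' (value 3) x 16^2 = 768
  Digit '0' (value 0) x 16^1 = 0
  Digit '4' (value 4) x 16^0 = 4
Sum = 4868

4868


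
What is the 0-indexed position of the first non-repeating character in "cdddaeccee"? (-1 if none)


Input: cdddaeccee
Character frequencies:
  'a': 1
  'c': 3
  'd': 3
  'e': 3
Scanning left to right for freq == 1:
  Position 0 ('c'): freq=3, skip
  Position 1 ('d'): freq=3, skip
  Position 2 ('d'): freq=3, skip
  Position 3 ('d'): freq=3, skip
  Position 4 ('a'): unique! => answer = 4

4


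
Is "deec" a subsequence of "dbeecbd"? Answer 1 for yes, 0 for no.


Check if "deec" is a subsequence of "dbeecbd"
Greedy scan:
  Position 0 ('d'): matches sub[0] = 'd'
  Position 1 ('b'): no match needed
  Position 2 ('e'): matches sub[1] = 'e'
  Position 3 ('e'): matches sub[2] = 'e'
  Position 4 ('c'): matches sub[3] = 'c'
  Position 5 ('b'): no match needed
  Position 6 ('d'): no match needed
All 4 characters matched => is a subsequence

1


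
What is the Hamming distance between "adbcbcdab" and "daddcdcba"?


Comparing "adbcbcdab" and "daddcdcba" position by position:
  Position 0: 'a' vs 'd' => differ
  Position 1: 'd' vs 'a' => differ
  Position 2: 'b' vs 'd' => differ
  Position 3: 'c' vs 'd' => differ
  Position 4: 'b' vs 'c' => differ
  Position 5: 'c' vs 'd' => differ
  Position 6: 'd' vs 'c' => differ
  Position 7: 'a' vs 'b' => differ
  Position 8: 'b' vs 'a' => differ
Total differences (Hamming distance): 9

9


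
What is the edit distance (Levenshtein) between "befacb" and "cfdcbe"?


Computing edit distance: "befacb" -> "cfdcbe"
DP table:
           c    f    d    c    b    e
      0    1    2    3    4    5    6
  b   1    1    2    3    4    4    5
  e   2    2    2    3    4    5    4
  f   3    3    2    3    4    5    5
  a   4    4    3    3    4    5    6
  c   5    4    4    4    3    4    5
  b   6    5    5    5    4    3    4
Edit distance = dp[6][6] = 4

4


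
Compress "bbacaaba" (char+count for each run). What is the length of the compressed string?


Input: bbacaaba
Runs:
  'b' x 2 => "b2"
  'a' x 1 => "a1"
  'c' x 1 => "c1"
  'a' x 2 => "a2"
  'b' x 1 => "b1"
  'a' x 1 => "a1"
Compressed: "b2a1c1a2b1a1"
Compressed length: 12

12


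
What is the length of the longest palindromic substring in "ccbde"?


Input: "ccbde"
Checking substrings for palindromes:
  [0:2] "cc" (len 2) => palindrome
Longest palindromic substring: "cc" with length 2

2


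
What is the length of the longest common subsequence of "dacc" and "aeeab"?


LCS of "dacc" and "aeeab"
DP table:
           a    e    e    a    b
      0    0    0    0    0    0
  d   0    0    0    0    0    0
  a   0    1    1    1    1    1
  c   0    1    1    1    1    1
  c   0    1    1    1    1    1
LCS length = dp[4][5] = 1

1


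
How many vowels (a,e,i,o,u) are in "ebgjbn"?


Input: ebgjbn
Checking each character:
  'e' at position 0: vowel (running total: 1)
  'b' at position 1: consonant
  'g' at position 2: consonant
  'j' at position 3: consonant
  'b' at position 4: consonant
  'n' at position 5: consonant
Total vowels: 1

1


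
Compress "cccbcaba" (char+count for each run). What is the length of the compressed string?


Input: cccbcaba
Runs:
  'c' x 3 => "c3"
  'b' x 1 => "b1"
  'c' x 1 => "c1"
  'a' x 1 => "a1"
  'b' x 1 => "b1"
  'a' x 1 => "a1"
Compressed: "c3b1c1a1b1a1"
Compressed length: 12

12


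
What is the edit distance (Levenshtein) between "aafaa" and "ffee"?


Computing edit distance: "aafaa" -> "ffee"
DP table:
           f    f    e    e
      0    1    2    3    4
  a   1    1    2    3    4
  a   2    2    2    3    4
  f   3    2    2    3    4
  a   4    3    3    3    4
  a   5    4    4    4    4
Edit distance = dp[5][4] = 4

4


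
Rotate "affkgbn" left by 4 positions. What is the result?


Input: "affkgbn", rotate left by 4
First 4 characters: "affk"
Remaining characters: "gbn"
Concatenate remaining + first: "gbn" + "affk" = "gbnaffk"

gbnaffk


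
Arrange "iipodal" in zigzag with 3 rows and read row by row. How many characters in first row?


Zigzag "iipodal" into 3 rows:
Placing characters:
  'i' => row 0
  'i' => row 1
  'p' => row 2
  'o' => row 1
  'd' => row 0
  'a' => row 1
  'l' => row 2
Rows:
  Row 0: "id"
  Row 1: "ioa"
  Row 2: "pl"
First row length: 2

2


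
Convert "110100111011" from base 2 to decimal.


Input: "110100111011" in base 2
Positional expansion:
  Digit '1' (value 1) x 2^11 = 2048
  Digit '1' (value 1) x 2^10 = 1024
  Digit '0' (value 0) x 2^9 = 0
  Digit '1' (value 1) x 2^8 = 256
  Digit '0' (value 0) x 2^7 = 0
  Digit '0' (value 0) x 2^6 = 0
  Digit '1' (value 1) x 2^5 = 32
  Digit '1' (value 1) x 2^4 = 16
  Digit '1' (value 1) x 2^3 = 8
  Digit '0' (value 0) x 2^2 = 0
  Digit '1' (value 1) x 2^1 = 2
  Digit '1' (value 1) x 2^0 = 1
Sum = 3387

3387


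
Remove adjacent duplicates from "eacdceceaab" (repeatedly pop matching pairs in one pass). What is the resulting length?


Input: eacdceceaab
Stack-based adjacent duplicate removal:
  Read 'e': push. Stack: e
  Read 'a': push. Stack: ea
  Read 'c': push. Stack: eac
  Read 'd': push. Stack: eacd
  Read 'c': push. Stack: eacdc
  Read 'e': push. Stack: eacdce
  Read 'c': push. Stack: eacdcec
  Read 'e': push. Stack: eacdcece
  Read 'a': push. Stack: eacdcecea
  Read 'a': matches stack top 'a' => pop. Stack: eacdcece
  Read 'b': push. Stack: eacdceceb
Final stack: "eacdceceb" (length 9)

9


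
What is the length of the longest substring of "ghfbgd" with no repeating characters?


Input: "ghfbgd"
Sliding window (track last position of each char):
  Position 0 ('g'): window [0,0] length 1 -- new best
  Position 1 ('h'): window [0,1] length 2 -- new best
  Position 2 ('f'): window [0,2] length 3 -- new best
  Position 3 ('b'): window [0,3] length 4 -- new best
  Position 4 ('g'): repeat (last at 0), move window start to 1
  Position 4 ('g'): window [1,4] length 4
  Position 5 ('d'): window [1,5] length 5 -- new best
Longest substring with no repeats: "hfbgd" with length 5

5


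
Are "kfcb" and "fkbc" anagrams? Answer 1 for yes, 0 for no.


Strings: "kfcb", "fkbc"
Sorted first:  bcfk
Sorted second: bcfk
Sorted forms match => anagrams

1


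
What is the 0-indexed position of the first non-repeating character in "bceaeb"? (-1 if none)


Input: bceaeb
Character frequencies:
  'a': 1
  'b': 2
  'c': 1
  'e': 2
Scanning left to right for freq == 1:
  Position 0 ('b'): freq=2, skip
  Position 1 ('c'): unique! => answer = 1

1


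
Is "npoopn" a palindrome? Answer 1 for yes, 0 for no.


Input: npoopn
Reversed: npoopn
  Compare pos 0 ('n') with pos 5 ('n'): match
  Compare pos 1 ('p') with pos 4 ('p'): match
  Compare pos 2 ('o') with pos 3 ('o'): match
Result: palindrome

1


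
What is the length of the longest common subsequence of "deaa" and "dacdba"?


LCS of "deaa" and "dacdba"
DP table:
           d    a    c    d    b    a
      0    0    0    0    0    0    0
  d   0    1    1    1    1    1    1
  e   0    1    1    1    1    1    1
  a   0    1    2    2    2    2    2
  a   0    1    2    2    2    2    3
LCS length = dp[4][6] = 3

3


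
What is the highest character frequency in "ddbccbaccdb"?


Input: ddbccbaccdb
Character counts:
  'a': 1
  'b': 3
  'c': 4
  'd': 3
Maximum frequency: 4

4


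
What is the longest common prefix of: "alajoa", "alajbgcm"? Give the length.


Words: alajoa, alajbgcm
  Position 0: all 'a' => match
  Position 1: all 'l' => match
  Position 2: all 'a' => match
  Position 3: all 'j' => match
  Position 4: ('o', 'b') => mismatch, stop
LCP = "alaj" (length 4)

4


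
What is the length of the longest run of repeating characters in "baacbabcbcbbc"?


Input: "baacbabcbcbbc"
Scanning for longest run:
  Position 1 ('a'): new char, reset run to 1
  Position 2 ('a'): continues run of 'a', length=2
  Position 3 ('c'): new char, reset run to 1
  Position 4 ('b'): new char, reset run to 1
  Position 5 ('a'): new char, reset run to 1
  Position 6 ('b'): new char, reset run to 1
  Position 7 ('c'): new char, reset run to 1
  Position 8 ('b'): new char, reset run to 1
  Position 9 ('c'): new char, reset run to 1
  Position 10 ('b'): new char, reset run to 1
  Position 11 ('b'): continues run of 'b', length=2
  Position 12 ('c'): new char, reset run to 1
Longest run: 'a' with length 2

2


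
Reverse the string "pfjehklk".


Input: pfjehklk
Reading characters right to left:
  Position 7: 'k'
  Position 6: 'l'
  Position 5: 'k'
  Position 4: 'h'
  Position 3: 'e'
  Position 2: 'j'
  Position 1: 'f'
  Position 0: 'p'
Reversed: klkhejfp

klkhejfp


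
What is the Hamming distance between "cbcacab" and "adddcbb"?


Comparing "cbcacab" and "adddcbb" position by position:
  Position 0: 'c' vs 'a' => differ
  Position 1: 'b' vs 'd' => differ
  Position 2: 'c' vs 'd' => differ
  Position 3: 'a' vs 'd' => differ
  Position 4: 'c' vs 'c' => same
  Position 5: 'a' vs 'b' => differ
  Position 6: 'b' vs 'b' => same
Total differences (Hamming distance): 5

5


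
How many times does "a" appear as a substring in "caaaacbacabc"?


Searching for "a" in "caaaacbacabc"
Scanning each position:
  Position 0: "c" => no
  Position 1: "a" => MATCH
  Position 2: "a" => MATCH
  Position 3: "a" => MATCH
  Position 4: "a" => MATCH
  Position 5: "c" => no
  Position 6: "b" => no
  Position 7: "a" => MATCH
  Position 8: "c" => no
  Position 9: "a" => MATCH
  Position 10: "b" => no
  Position 11: "c" => no
Total occurrences: 6

6


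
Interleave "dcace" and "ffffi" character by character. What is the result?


Interleaving "dcace" and "ffffi":
  Position 0: 'd' from first, 'f' from second => "df"
  Position 1: 'c' from first, 'f' from second => "cf"
  Position 2: 'a' from first, 'f' from second => "af"
  Position 3: 'c' from first, 'f' from second => "cf"
  Position 4: 'e' from first, 'i' from second => "ei"
Result: dfcfafcfei

dfcfafcfei


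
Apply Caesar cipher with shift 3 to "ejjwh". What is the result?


Caesar cipher: shift "ejjwh" by 3
  'e' (pos 4) + 3 = pos 7 = 'h'
  'j' (pos 9) + 3 = pos 12 = 'm'
  'j' (pos 9) + 3 = pos 12 = 'm'
  'w' (pos 22) + 3 = pos 25 = 'z'
  'h' (pos 7) + 3 = pos 10 = 'k'
Result: hmmzk

hmmzk


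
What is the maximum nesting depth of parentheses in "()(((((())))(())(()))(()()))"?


Input: "()(((((())))(())(()))(()()))"
Tracking depth:
  Position 0 '(': depth becomes 1
  Position 1 ')': depth becomes 0
  Position 2 '(': depth becomes 1
  Position 3 '(': depth becomes 2
  Position 4 '(': depth becomes 3
  Position 5 '(': depth becomes 4
  Position 6 '(': depth becomes 5
  Position 7 '(': depth becomes 6
  Position 8 ')': depth becomes 5
  Position 9 ')': depth becomes 4
  Position 10 ')': depth becomes 3
  Position 11 ')': depth becomes 2
  Position 12 '(': depth becomes 3
  Position 13 '(': depth becomes 4
  Position 14 ')': depth becomes 3
  Position 15 ')': depth becomes 2
  Position 16 '(': depth becomes 3
  Position 17 '(': depth becomes 4
  Position 18 ')': depth becomes 3
  Position 19 ')': depth becomes 2
  Position 20 ')': depth becomes 1
  Position 21 '(': depth becomes 2
  Position 22 '(': depth becomes 3
  Position 23 ')': depth becomes 2
  Position 24 '(': depth becomes 3
  Position 25 ')': depth becomes 2
  Position 26 ')': depth becomes 1
  Position 27 ')': depth becomes 0
Maximum depth reached: 6

6


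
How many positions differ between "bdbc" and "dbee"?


Comparing "bdbc" and "dbee" position by position:
  Position 0: 'b' vs 'd' => DIFFER
  Position 1: 'd' vs 'b' => DIFFER
  Position 2: 'b' vs 'e' => DIFFER
  Position 3: 'c' vs 'e' => DIFFER
Positions that differ: 4

4


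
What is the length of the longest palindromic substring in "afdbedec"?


Input: "afdbedec"
Checking substrings for palindromes:
  [4:7] "ede" (len 3) => palindrome
Longest palindromic substring: "ede" with length 3

3


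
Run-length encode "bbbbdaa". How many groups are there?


Input: bbbbdaa
Scanning for consecutive runs:
  Group 1: 'b' x 4 (positions 0-3)
  Group 2: 'd' x 1 (positions 4-4)
  Group 3: 'a' x 2 (positions 5-6)
Total groups: 3

3


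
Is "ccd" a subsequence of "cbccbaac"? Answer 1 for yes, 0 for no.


Check if "ccd" is a subsequence of "cbccbaac"
Greedy scan:
  Position 0 ('c'): matches sub[0] = 'c'
  Position 1 ('b'): no match needed
  Position 2 ('c'): matches sub[1] = 'c'
  Position 3 ('c'): no match needed
  Position 4 ('b'): no match needed
  Position 5 ('a'): no match needed
  Position 6 ('a'): no match needed
  Position 7 ('c'): no match needed
Only matched 2/3 characters => not a subsequence

0


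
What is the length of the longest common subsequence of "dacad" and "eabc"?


LCS of "dacad" and "eabc"
DP table:
           e    a    b    c
      0    0    0    0    0
  d   0    0    0    0    0
  a   0    0    1    1    1
  c   0    0    1    1    2
  a   0    0    1    1    2
  d   0    0    1    1    2
LCS length = dp[5][4] = 2

2


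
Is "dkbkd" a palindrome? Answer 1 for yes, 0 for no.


Input: dkbkd
Reversed: dkbkd
  Compare pos 0 ('d') with pos 4 ('d'): match
  Compare pos 1 ('k') with pos 3 ('k'): match
Result: palindrome

1


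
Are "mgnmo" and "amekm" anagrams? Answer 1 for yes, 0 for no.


Strings: "mgnmo", "amekm"
Sorted first:  gmmno
Sorted second: aekmm
Differ at position 0: 'g' vs 'a' => not anagrams

0
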